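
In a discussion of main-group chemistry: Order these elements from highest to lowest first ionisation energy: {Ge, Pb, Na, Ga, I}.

I > Ge > Pb > Ga > Na

Na is in period 3, group 1; Ga is in period 4, group 13; Ge is in period 4, group 14; I is in period 5, group 17; Pb is in period 6, group 14.
Across a period the outer electron is held more tightly (higher IE₁); down a group it sits in a higher shell, more shielded, and comes off more easily.
Here both period and group differ, so the two effects have to be weighed against each other.
Ga > Na: the two effects oppose for this pair; the across-period effect wins (579 vs 496 kJ/mol).
Pb > Ga: period and group pull opposite ways; the across-period shift dominates (716 vs 579 kJ/mol).
Ge > Pb: they share group 14; the group trend gives Ge the larger value.
I > Ge: the two effects oppose for this pair; the across-period effect wins (1008 vs 762 kJ/mol).
Approximate values (kJ/mol): Na 496, Ga 579, Ge 762, I 1008, Pb 716.
So from highest to lowest: I > Ge > Pb > Ga > Na.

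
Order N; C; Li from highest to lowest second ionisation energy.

Li, N, C

After 1 electron has been removed, what remains? N⁺ still has 4 valence electrons; C⁺ still has 3 valence electrons; Li⁺ is the bare [He] core.
Pulling an electron out of a noble-gas core costs far more than removing a remaining valence electron, so Li sits at the high end of IE_2.
Valence configurations: N⁺ [He]2s²2p², C⁺ [He]2s²2p¹.
Approximate IE_2 values (kJ/mol): N 2856, C 2353, Li 7298.
So the second ionization energies run C < N < Li.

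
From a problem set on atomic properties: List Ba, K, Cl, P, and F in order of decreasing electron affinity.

F is in period 2, group 17; P is in period 3, group 15; Cl is in period 3, group 17; K is in period 4, group 1; Ba is in period 6, group 2.
Electron affinity generally becomes more exothermic across a period toward the halogens and less exothermic down a group.
Neither a single period nor a single group — weigh both effects.
K > Ba: the two effects oppose for this pair; the down-group effect wins (48 vs 14 kJ/mol).
P > K: relative to K, both the across-period and down-group shifts push P's electron affinity up.
F > P: relative to P, both the across-period and down-group shifts push F's electron affinity up.
Cl > F: this pair runs against the simple trend — see the exception note.
Note the exception: Cl has a higher electron affinity than F, contrary to the simple trend — F's small 2p subshell makes the incoming electron feel strong e⁻–e⁻ repulsion, so Cl actually releases more energy on gaining an electron.
Approximate values (kJ/mol): F 328, P 72, Cl 349, K 48, Ba 14.
So from highest to lowest: Cl > F > P > K > Ba.

Cl > F > P > K > Ba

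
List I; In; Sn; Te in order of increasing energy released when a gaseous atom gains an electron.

In < Sn < Te < I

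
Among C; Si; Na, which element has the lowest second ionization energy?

Si

Consider each +1 ion: C⁺ still has 3 valence electrons; Si⁺ still has 3 valence electrons; Na⁺ is the bare [Ne] core.
Breaking into a closed-shell core is much more expensive than removing a leftover valence electron — Na has the largest IE_2 here.
Valence configurations: C⁺ [He]2s²2p¹, Si⁺ [Ne]3s²3p¹.
Approximate IE_2 values (kJ/mol): C 2353, Si 1577, Na 4562.
Overall IE_2 order: Si < C < Na.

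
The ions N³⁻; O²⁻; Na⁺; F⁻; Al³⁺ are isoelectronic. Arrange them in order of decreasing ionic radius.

All of these have 10 electrons, so size is governed by nuclear charge alone: the more protons, the stronger the pull on the same electron cloud, and the smaller the ion.
Nuclear charges: Al³⁺ (Z=13), Na⁺ (Z=11), F⁻ (Z=9), O²⁻ (Z=8), N³⁻ (Z=7).
Largest to smallest: N³⁻ > O²⁻ > F⁻ > Na⁺ > Al³⁺.

N³⁻ > O²⁻ > F⁻ > Na⁺ > Al³⁺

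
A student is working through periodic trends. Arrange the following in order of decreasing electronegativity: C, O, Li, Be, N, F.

Li is in period 2, group 1; Be is in period 2, group 2; C is in period 2, group 14; N is in period 2, group 15; O is in period 2, group 16; F is in period 2, group 17.
EN rises left→right (higher Z_eff, smaller atoms) and falls top→bottom (larger, more shielded atoms).
All lie in period 2, so electronegativity increases left to right.
So from highest to lowest: F > O > N > C > Be > Li.

F > O > N > C > Be > Li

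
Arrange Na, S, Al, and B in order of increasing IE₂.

Al < S < B < Na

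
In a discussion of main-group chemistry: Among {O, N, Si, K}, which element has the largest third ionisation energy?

Consider each +2 ion: O²⁺ still has 4 valence electrons; N²⁺ still has 3 valence electrons; Si²⁺ still has 2 valence electrons; K²⁺ is already 1 electron into the core.
Usually core removal costs more than valence removal, but here the competition is close: a tightly held n=2 valence electron can cost more to remove than an n=3 core electron, so the actual values have to decide it.
Valence configurations: O²⁺ [He]2s²2p², N²⁺ [He]2s²2p¹, Si²⁺ [Ne]3s².
The numbers (kJ/mol): O 5300, N 4578, Si 3232, K 4420.
Overall IE_3 order: Si < K < N < O.

O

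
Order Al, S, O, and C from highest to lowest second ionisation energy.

O > C > S > Al

The second ionization energy removes an electron from the +1 ion. For each element: Al⁺ still has 2 valence electrons; S⁺ still has 5 valence electrons; O⁺ still has 5 valence electrons; C⁺ still has 3 valence electrons.
All are still removing valence electrons, so compare the +1 ions as you would atoms: IE_2 generally rises across a period (higher Z_eff) and falls down a group (larger shell), subject to the usual subshell exceptions.
Valence configurations: Al⁺ [Ne]3s², S⁺ [Ne]3s²3p³, O⁺ [He]2s²2p³, C⁺ [He]2s²2p¹.
Approximate IE_2 values (kJ/mol): Al 1817, S 2252, O 3388, C 2353.
Overall IE_2 order: Al < S < C < O.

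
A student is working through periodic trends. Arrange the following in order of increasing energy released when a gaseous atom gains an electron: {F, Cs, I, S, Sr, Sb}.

F is in period 2, group 17; S is in period 3, group 16; Sr is in period 5, group 2; Sb is in period 5, group 15; I is in period 5, group 17; Cs is in period 6, group 1.
Electron affinity generally becomes more exothermic across a period toward the halogens and less exothermic down a group.
Neither a single period nor a single group — weigh both effects.
Cs > Sr: this pair runs against the simple trend — see the exception note.
Sb > Cs: both effects reinforce here, so Sb is clearly the higher of the two.
S > Sb: both effects reinforce here, so S is clearly the higher of the two.
I > S: the two effects oppose for this pair; the across-period effect wins (295 vs 200 kJ/mol).
F > I: they share group 17; the group trend gives F the larger value.
Note the exception: Cs has a higher electron affinity than Sr, contrary to the simple trend — adding an electron to Sr (ns²) has to open a new, higher-energy np subshell, which is unfavourable.
For reference (kJ/mol): F 328, S 200, Sr 5, Sb 103, I 295, Cs 46.
So from lowest to highest: Sr < Cs < Sb < S < I < F.

Sr < Cs < Sb < S < I < F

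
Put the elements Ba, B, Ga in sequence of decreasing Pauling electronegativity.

B is in period 2, group 13; Ga is in period 4, group 13; Ba is in period 6, group 2.
Smaller atoms with higher effective nuclear charge are more electronegative.
Here both period and group differ, so the two effects have to be weighed against each other.
Ga > Ba: both effects reinforce here, so Ga is clearly the higher of the two.
B > Ga: B sits above Ga in group 13, so the down-group effect alone puts B higher.
Tabulated electronegativity (Pauling): B 2.04, Ga 1.81, Ba 0.89.
So from highest to lowest: B > Ga > Ba.

B, Ga, Ba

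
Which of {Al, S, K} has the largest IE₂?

K

Consider each +1 ion: Al⁺ still has 2 valence electrons; S⁺ still has 5 valence electrons; K⁺ is the bare [Ar] core.
Breaking into a closed-shell core is much more expensive than removing a leftover valence electron — K has the largest IE_2 here.
Valence configurations: Al⁺ [Ne]3s², S⁺ [Ne]3s²3p³.
The numbers (kJ/mol): Al 1817, S 2252, K 3052.
Hence IE_2: Al < S < K.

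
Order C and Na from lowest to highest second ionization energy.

After 1 electron has been removed, what remains? C⁺ still has 3 valence electrons; Na⁺ is the bare [Ne] core.
Breaking into a closed-shell core is much more expensive than removing a leftover valence electron — Na has the largest IE_2 here.
Approximate IE_2 values (kJ/mol): C 2353, Na 4562.
Hence IE_2: C < Na.

C < Na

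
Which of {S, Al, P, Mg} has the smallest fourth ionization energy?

The fourth ionization energy removes an electron from the +3 ion. For each element: S³⁺ still has 3 valence electrons; Al³⁺ is the bare [Ne] core; P³⁺ still has 2 valence electrons; Mg³⁺ is already 1 electron into the core.
Core electrons are held far more tightly than valence electrons, so Mg and Al top the IE_4 order.
Valence configurations: S³⁺ [Ne]3s²3p¹, P³⁺ [Ne]3s².
S³⁺ loses a lone 3p electron whereas P³⁺ must break into a filled 3s² pair, so IE_4(P) > IE_4(S) even though S has the higher nuclear charge.
Tabulated IE_4 (kJ/mol): S 4556, Al 11577, P 4964, Mg 10543.
Overall IE_4 order: S < P < Mg < Al.

S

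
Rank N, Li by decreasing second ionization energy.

Li > N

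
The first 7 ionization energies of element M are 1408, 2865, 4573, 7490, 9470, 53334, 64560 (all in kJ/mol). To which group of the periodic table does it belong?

Group 15

Look for the largest jump between consecutive ionization energies: IE6/IE5 ≈ 5.6, far larger than any earlier ratio.
That jump marks the point where a core electron is being removed. So the atom has 5 valence electrons.
A main-group element with 5 valence electrons is in group 15.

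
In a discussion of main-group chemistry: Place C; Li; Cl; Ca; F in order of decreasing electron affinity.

Cl > F > C > Li > Ca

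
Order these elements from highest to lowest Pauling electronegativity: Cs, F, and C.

F, C, Cs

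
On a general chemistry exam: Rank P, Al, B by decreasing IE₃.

B, P, Al

IE_3 is the cost of taking one more electron from the +2 cation: P²⁺ still has 3 valence electrons; Al²⁺ still has 1 valence electron; B²⁺ still has 1 valence electron.
All are still removing valence electrons, so compare the +2 ions as you would atoms: IE_3 generally rises across a period (higher Z_eff) and falls down a group (larger shell), subject to the usual subshell exceptions.
Valence configurations: P²⁺ [Ne]3s²3p¹, Al²⁺ [Ne]3s¹, B²⁺ [He]2s¹.
The numbers (kJ/mol): P 2914, Al 2745, B 3660.
So the third ionization energies run Al < P < B.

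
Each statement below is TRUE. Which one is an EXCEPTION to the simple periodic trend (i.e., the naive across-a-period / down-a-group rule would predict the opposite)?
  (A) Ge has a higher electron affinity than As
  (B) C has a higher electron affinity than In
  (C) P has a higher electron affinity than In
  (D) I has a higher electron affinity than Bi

The general trend: electron affinity increases across a period and decreases down a group.
(A) Ge (period 4, group 14) vs As (period 4, group 15): the stated order contradicts the simple trend.
(B) C (period 2, group 14) vs In (period 5, group 13): the stated order agrees with the simple trend.
(C) P (period 3, group 15) vs In (period 5, group 13): the stated order agrees with the simple trend.
(D) I (period 5, group 17) vs Bi (period 6, group 15): the stated order agrees with the simple trend.
The exception is (A): adding an electron to As's half-filled 4p³ is unfavourable, so Ge (4p²) has the more exothermic EA.

(A)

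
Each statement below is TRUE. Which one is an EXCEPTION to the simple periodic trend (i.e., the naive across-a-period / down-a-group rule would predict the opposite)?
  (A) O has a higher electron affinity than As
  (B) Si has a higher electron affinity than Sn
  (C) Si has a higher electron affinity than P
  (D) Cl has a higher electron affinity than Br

(C)

The general trend: electron affinity increases across a period and decreases down a group.
(A) O (period 2, group 16) vs As (period 4, group 15): the stated order agrees with the simple trend.
(B) Si (period 3, group 14) vs Sn (period 5, group 14): the stated order agrees with the simple trend.
(C) Si (period 3, group 14) vs P (period 3, group 15): the stated order contradicts the simple trend.
(D) Cl (period 3, group 17) vs Br (period 4, group 17): the stated order agrees with the simple trend.
The exception is (C): adding an electron to P's half-filled 3p³ is unfavourable, so Si (3p²) has the more exothermic EA.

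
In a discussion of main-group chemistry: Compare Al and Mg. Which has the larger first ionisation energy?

Mg

Across a period the outer electron is held more tightly (higher IE₁); down a group it sits in a higher shell, more shielded, and comes off more easily.
All lie in period 3; the across-period trend (first ionization energy increases left to right) applies, with the exception below.
Note the exception: Mg has a higher first ionization energy than Al, contrary to the simple trend — Al's single 3p electron is easier to remove than one from Mg's filled 3s².
Approximate values (kJ/mol): Mg 738, Al 578.
So Mg has the larger first ionisation energy (Mg > Al).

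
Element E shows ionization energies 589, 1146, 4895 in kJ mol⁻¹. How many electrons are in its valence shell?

Look for the largest jump between consecutive ionization energies: IE3/IE2 ≈ 4.3, far larger than any earlier ratio.
That jump marks the point where a core electron is being removed. So the atom has 2 valence electrons.

2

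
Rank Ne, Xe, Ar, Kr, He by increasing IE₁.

Xe < Kr < Ar < Ne < He

First ionization energy rises across a period (greater Z_eff holds electrons more tightly) and falls down a group (valence electrons are farther from the nucleus).
All are in group 18, so first ionization energy increases up the group.
So from lowest to highest: Xe < Kr < Ar < Ne < He.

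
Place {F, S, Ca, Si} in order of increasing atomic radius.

F is in period 2, group 17; Si is in period 3, group 14; S is in period 3, group 16; Ca is in period 4, group 2.
Across a period the added protons contract the valence shell; down a group each new principal shell makes the atom larger.
Here both period and group differ, so the two effects have to be weighed against each other.
S > F: both effects reinforce here, so S is clearly the larger of the two.
Si > S: both are in period 3; the period trend gives Si the larger value.
Ca > Si: both effects reinforce here, so Ca is clearly the larger of the two.
Approximate values (pm): F 64, Si 116, S 103, Ca 171.
So from smallest to largest: F < S < Si < Ca.

F < S < Si < Ca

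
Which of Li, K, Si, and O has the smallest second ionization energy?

Si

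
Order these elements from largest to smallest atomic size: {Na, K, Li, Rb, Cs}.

Moving right in a period, electrons are added to the same shell under a stronger nuclear pull, so atoms get smaller; moving down, a new shell is opened and atoms get larger.
All are in group 1, so atomic radius increases down the group.
So from largest to smallest: Cs > Rb > K > Na > Li.

Cs, Rb, K, Na, Li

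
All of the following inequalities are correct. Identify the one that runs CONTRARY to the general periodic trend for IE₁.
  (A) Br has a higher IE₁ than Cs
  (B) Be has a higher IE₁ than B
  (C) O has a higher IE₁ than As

(B)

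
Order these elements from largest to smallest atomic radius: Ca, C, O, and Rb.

Rb > Ca > C > O

C is in period 2, group 14; O is in period 2, group 16; Ca is in period 4, group 2; Rb is in period 5, group 1.
Moving right in a period, electrons are added to the same shell under a stronger nuclear pull, so atoms get smaller; moving down, a new shell is opened and atoms get larger.
These span different periods and groups, so the two trends combine.
C > O: both are in period 2; the period trend gives C the larger value.
Ca > C: both effects reinforce here, so Ca is clearly the larger of the two.
Rb > Ca: relative to Ca, both the across-period and down-group shifts push Rb's atomic radius up.
For reference (pm): C 75, O 63, Ca 171, Rb 210.
So from largest to smallest: Rb > Ca > C > O.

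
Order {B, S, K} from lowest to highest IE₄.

S < K < B

Consider each +3 ion: B³⁺ is the bare [He] core; S³⁺ still has 3 valence electrons; K³⁺ is already 2 electrons into the core.
Core electrons are held far more tightly than valence electrons, so K and B top the IE_4 order.
Tabulated IE_4 (kJ/mol): B 25026, S 4556, K 5877.
So the fourth ionization energies run S < K < B.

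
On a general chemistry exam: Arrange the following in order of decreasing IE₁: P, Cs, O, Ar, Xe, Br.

IE₁ increases left→right with effective nuclear charge and decreases top→bottom as the valence shell moves farther out.
Neither a single period nor a single group — weigh both effects.
P > Cs: both effects reinforce here, so P is clearly the higher of the two.
Br > P: period and group pull opposite ways; the across-period shift dominates (1140 vs 1012 kJ/mol).
Xe > Br: the two effects oppose for this pair; the across-period effect wins (1170 vs 1140 kJ/mol).
O > Xe: period and group pull opposite ways; the down-group shift dominates (1314 vs 1170 kJ/mol).
Ar > O: period and group pull opposite ways; the across-period shift dominates (1521 vs 1314 kJ/mol).
Approximate values (kJ/mol): O 1314, P 1012, Ar 1521, Br 1140, Xe 1170, Cs 376.
So from highest to lowest: Ar > O > Xe > Br > P > Cs.

Ar, O, Xe, Br, P, Cs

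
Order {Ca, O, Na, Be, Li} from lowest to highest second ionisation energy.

Ca < Be < O < Na < Li

IE_2 is the cost of taking one more electron from the +1 cation: Ca⁺ still has 1 valence electron; O⁺ still has 5 valence electrons; Na⁺ is the bare [Ne] core; Be⁺ still has 1 valence electron; Li⁺ is the bare [He] core.
Core electrons are held far more tightly than valence electrons, so Na and Li top the IE_2 order.
Valence configurations: Ca⁺ [Ar]4s¹, O⁺ [He]2s²2p³, Be⁺ [He]2s¹.
The numbers (kJ/mol): Ca 1145, O 3388, Na 4562, Be 1757, Li 7298.
Overall IE_2 order: Ca < Be < O < Na < Li.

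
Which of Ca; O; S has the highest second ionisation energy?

O

The second ionization energy removes an electron from the +1 ion. For each element: Ca⁺ still has 1 valence electron; O⁺ still has 5 valence electrons; S⁺ still has 5 valence electrons.
All are still removing valence electrons, so compare the +1 ions as you would atoms: IE_2 generally rises across a period (higher Z_eff) and falls down a group (larger shell), subject to the usual subshell exceptions.
Valence configurations: Ca⁺ [Ar]4s¹, O⁺ [He]2s²2p³, S⁺ [Ne]3s²3p³.
The numbers (kJ/mol): Ca 1145, O 3388, S 2252.
So the second ionization energies run Ca < S < O.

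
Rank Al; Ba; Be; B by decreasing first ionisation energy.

Be > B > Al > Ba

Be is in period 2, group 2; B is in period 2, group 13; Al is in period 3, group 13; Ba is in period 6, group 2.
Removing the outermost electron gets harder across a period and easier down a group.
Neither a single period nor a single group — weigh both effects.
Al > Ba: both effects reinforce here, so Al is clearly the higher of the two.
B > Al: B sits above Al in group 13, so the down-group effect alone puts B higher.
Be > B: this pair runs against the simple trend — see the exception note.
Note the exception: Be has a higher first ionization energy than B, contrary to the simple trend — removing B's lone 2p electron is easier than breaking Be's filled 2s².
For reference (kJ/mol): Be 900, B 801, Al 578, Ba 503.
So from highest to lowest: Be > B > Al > Ba.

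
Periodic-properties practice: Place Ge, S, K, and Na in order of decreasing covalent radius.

K > Na > Ge > S

Na is in period 3, group 1; S is in period 3, group 16; K is in period 4, group 1; Ge is in period 4, group 14.
Radius decreases left→right (rising Z_eff, same n) and increases top→bottom (higher n).
These span different periods and groups, so the two trends combine.
Ge > S: relative to S, both the across-period and down-group shifts push Ge's atomic radius up.
Na > Ge: period and group pull opposite ways; the across-period shift dominates (155 vs 121 pm).
K > Na: K sits below Na in group 1, so the down-group effect alone puts K larger.
For reference (pm): Na 155, S 103, K 196, Ge 121.
So from largest to smallest: K > Na > Ge > S.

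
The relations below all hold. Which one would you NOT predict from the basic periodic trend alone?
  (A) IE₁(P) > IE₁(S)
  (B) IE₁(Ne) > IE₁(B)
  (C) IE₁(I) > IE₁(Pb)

(A)

The general trend: first ionization energy increases across a period and decreases down a group.
(A) P (period 3, group 15) vs S (period 3, group 16): the stated order contradicts the simple trend.
(B) Ne (period 2, group 18) vs B (period 2, group 13): the stated order agrees with the simple trend.
(C) I (period 5, group 17) vs Pb (period 6, group 14): the stated order agrees with the simple trend.
The exception is (A): S (3p⁴) ionizes more easily than half-filled P (3p³) because the paired 3p electron in S is pushed out by e⁻–e⁻ repulsion.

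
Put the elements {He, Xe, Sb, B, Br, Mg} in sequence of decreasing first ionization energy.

He > Xe > Br > Sb > B > Mg

He is in period 1, group 18; B is in period 2, group 13; Mg is in period 3, group 2; Br is in period 4, group 17; Sb is in period 5, group 15; Xe is in period 5, group 18.
First ionization energy rises across a period (greater Z_eff holds electrons more tightly) and falls down a group (valence electrons are farther from the nucleus).
These span different periods and groups, so the two trends combine.
B > Mg: relative to Mg, both the across-period and down-group shifts push B's first ionization energy up.
Sb > B: period and group pull opposite ways; the across-period shift dominates (831 vs 801 kJ/mol).
Br > Sb: relative to Sb, both the across-period and down-group shifts push Br's first ionization energy up.
Xe > Br: period and group pull opposite ways; the across-period shift dominates (1170 vs 1140 kJ/mol).
He > Xe: they share group 18; the group trend gives He the larger value.
For reference (kJ/mol): He 2372, B 801, Mg 738, Br 1140, Sb 831, Xe 1170.
So from highest to lowest: He > Xe > Br > Sb > B > Mg.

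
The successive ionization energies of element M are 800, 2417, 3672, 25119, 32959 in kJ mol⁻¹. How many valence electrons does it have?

Look for the largest jump between consecutive ionization energies: IE4/IE3 ≈ 6.8, far larger than any earlier ratio.
That jump marks the point where a core electron is being removed. So the atom has 3 valence electrons.

3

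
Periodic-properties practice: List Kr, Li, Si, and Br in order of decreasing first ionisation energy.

Kr > Br > Si > Li

First ionization energy rises across a period (greater Z_eff holds electrons more tightly) and falls down a group (valence electrons are farther from the nucleus).
These span different periods and groups, so the two trends combine.
Si > Li: the two effects oppose for this pair; the across-period effect wins (786 vs 520 kJ/mol).
Br > Si: period and group pull opposite ways; the across-period shift dominates (1140 vs 786 kJ/mol).
Kr > Br: Kr lies to the right of Br in period 4, so the across-period effect alone puts Kr higher.
For reference (kJ/mol): Li 520, Si 786, Br 1140, Kr 1351.
So from highest to lowest: Kr > Br > Si > Li.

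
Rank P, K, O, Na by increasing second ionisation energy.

P, K, O, Na

After 1 electron has been removed, what remains? P⁺ still has 4 valence electrons; K⁺ is the bare [Ar] core; O⁺ still has 5 valence electrons; Na⁺ is the bare [Ne] core.
Usually core removal costs more than valence removal, but here the competition is close: a tightly held n=2 valence electron can cost more to remove than an n=3 core electron, so the actual values have to decide it.
Valence configurations: P⁺ [Ne]3s²3p², O⁺ [He]2s²2p³.
Approximate IE_2 values (kJ/mol): P 1907, K 3052, O 3388, Na 4562.
Hence IE_2: P < K < O < Na.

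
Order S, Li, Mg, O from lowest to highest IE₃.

S < O < Mg < Li

Consider each +2 ion: S²⁺ still has 4 valence electrons; Li²⁺ is already 1 electron into the core; Mg²⁺ is the bare [Ne] core; O²⁺ still has 4 valence electrons.
Pulling an electron out of a noble-gas core costs far more than removing a remaining valence electron, so Mg and Li sit at the high end of IE_3.
Valence configurations: S²⁺ [Ne]3s²3p², O²⁺ [He]2s²2p².
Approximate IE_3 values (kJ/mol): S 3357, Li 11815, Mg 7733, O 5300.
So the third ionization energies run S < O < Mg < Li.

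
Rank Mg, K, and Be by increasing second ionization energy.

Mg < Be < K

IE_2 is the cost of taking one more electron from the +1 cation: Mg⁺ still has 1 valence electron; K⁺ is the bare [Ar] core; Be⁺ still has 1 valence electron.
Breaking into a closed-shell core is much more expensive than removing a leftover valence electron — K has the largest IE_2 here.
Valence configurations: Mg⁺ [Ne]3s¹, Be⁺ [He]2s¹.
The numbers (kJ/mol): Mg 1451, K 3052, Be 1757.
Hence IE_2: Mg < Be < K.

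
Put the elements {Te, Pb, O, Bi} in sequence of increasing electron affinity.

Pb, Bi, O, Te

O is in period 2, group 16; Te is in period 5, group 16; Pb is in period 6, group 14; Bi is in period 6, group 15.
Electron affinity generally becomes more exothermic across a period toward the halogens and less exothermic down a group.
These span different periods and groups, so the two trends combine.
Bi > Pb: both are in period 6; the period trend gives Bi the larger value.
O > Bi: relative to Bi, both the across-period and down-group shifts push O's electron affinity up.
Te > O: this pair runs against the simple trend — see the exception note.
Note the exception: Te has a higher electron affinity than O, contrary to the simple trend — O's compact 2p subshell gives strong electron–electron repulsion on the added electron.
Approximate values (kJ/mol): O 141, Te 190, Pb 35, Bi 91.
So from lowest to highest: Pb < Bi < O < Te.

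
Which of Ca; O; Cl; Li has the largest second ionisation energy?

Li

After 1 electron has been removed, what remains? Ca⁺ still has 1 valence electron; O⁺ still has 5 valence electrons; Cl⁺ still has 6 valence electrons; Li⁺ is the bare [He] core.
Breaking into a closed-shell core is much more expensive than removing a leftover valence electron — Li has the largest IE_2 here.
Valence configurations: Ca⁺ [Ar]4s¹, O⁺ [He]2s²2p³, Cl⁺ [Ne]3s²3p⁴.
Tabulated IE_2 (kJ/mol): Ca 1145, O 3388, Cl 2298, Li 7298.
So the second ionization energies run Ca < Cl < O < Li.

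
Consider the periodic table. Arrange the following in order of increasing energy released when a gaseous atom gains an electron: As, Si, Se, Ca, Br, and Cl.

Adding an electron releases more energy for atoms nearer the top right (short of the noble gases).
Here both period and group differ, so the two effects have to be weighed against each other.
As > Ca: both are in period 4; the period trend gives As the larger value.
Si > As: period and group pull opposite ways; the down-group shift dominates (134 vs 78 kJ/mol).
Se > Si: the two effects oppose for this pair; the across-period effect wins (195 vs 134 kJ/mol).
Br > Se: both are in period 4; the period trend gives Br the larger value.
Cl > Br: Cl sits above Br in group 17, so the down-group effect alone puts Cl higher.
Tabulated electron affinity (kJ/mol): Si 134, Cl 349, Ca 2, As 78, Se 195, Br 325.
So from lowest to highest: Ca < As < Si < Se < Br < Cl.

Ca < As < Si < Se < Br < Cl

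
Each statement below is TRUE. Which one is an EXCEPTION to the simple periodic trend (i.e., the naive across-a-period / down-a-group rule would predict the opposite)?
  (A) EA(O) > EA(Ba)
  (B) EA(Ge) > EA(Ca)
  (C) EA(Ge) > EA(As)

(C)

The general trend: electron affinity increases across a period and decreases down a group.
(A) O (period 2, group 16) vs Ba (period 6, group 2): the stated order agrees with the simple trend.
(B) Ge (period 4, group 14) vs Ca (period 4, group 2): the stated order agrees with the simple trend.
(C) Ge (period 4, group 14) vs As (period 4, group 15): the stated order contradicts the simple trend.
The exception is (C): adding an electron to As's half-filled 4p³ is unfavourable, so Ge (4p²) has the more exothermic EA.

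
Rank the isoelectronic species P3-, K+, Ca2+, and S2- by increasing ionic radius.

All of these have 18 electrons, so size is governed by nuclear charge alone: the more protons, the stronger the pull on the same electron cloud, and the smaller the ion.
Nuclear charges: Ca2+ (Z=20), K+ (Z=19), S2- (Z=16), P3- (Z=15).
Smallest to largest: Ca2+ < K+ < S2- < P3-.

Ca2+ < K+ < S2- < P3-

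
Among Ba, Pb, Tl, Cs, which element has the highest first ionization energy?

Pb

Cs is in period 6, group 1; Ba is in period 6, group 2; Tl is in period 6, group 13; Pb is in period 6, group 14.
Across a period the outer electron is held more tightly (higher IE₁); down a group it sits in a higher shell, more shielded, and comes off more easily.
All lie in period 6, so first ionization energy increases left to right.
The highest first ionization energy among these belongs to Pb.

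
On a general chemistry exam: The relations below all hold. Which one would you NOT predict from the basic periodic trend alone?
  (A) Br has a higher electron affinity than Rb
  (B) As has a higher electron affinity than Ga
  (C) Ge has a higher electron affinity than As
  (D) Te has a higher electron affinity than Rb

(C)

The general trend: electron affinity increases across a period and decreases down a group.
(A) Br (period 4, group 17) vs Rb (period 5, group 1): the stated order agrees with the simple trend.
(B) As (period 4, group 15) vs Ga (period 4, group 13): the stated order agrees with the simple trend.
(C) Ge (period 4, group 14) vs As (period 4, group 15): the stated order contradicts the simple trend.
(D) Te (period 5, group 16) vs Rb (period 5, group 1): the stated order agrees with the simple trend.
The exception is (C): adding an electron to As's half-filled 4p³ is unfavourable, so Ge (4p²) has the more exothermic EA.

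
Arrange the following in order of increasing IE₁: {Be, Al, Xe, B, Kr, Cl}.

Al < B < Be < Xe < Cl < Kr

Removing the outermost electron gets harder across a period and easier down a group.
Here both period and group differ, so the two effects have to be weighed against each other.
B > Al: B sits above Al in group 13, so the down-group effect alone puts B higher.
Be > B: this pair runs against the simple trend — see the exception note.
Xe > Be: the two effects oppose for this pair; the across-period effect wins (1170 vs 900 kJ/mol).
Cl > Xe: the two effects oppose for this pair; the down-group effect wins (1251 vs 1170 kJ/mol).
Kr > Cl: the two effects oppose for this pair; the across-period effect wins (1351 vs 1251 kJ/mol).
Note the exception: Be has a higher first ionization energy than B, contrary to the simple trend — removing B's lone 2p electron is easier than breaking Be's filled 2s².
For reference (kJ/mol): Be 900, B 801, Al 578, Cl 1251, Kr 1351, Xe 1170.
So from lowest to highest: Al < B < Be < Xe < Cl < Kr.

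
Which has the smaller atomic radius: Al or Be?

Be

Be is in period 2, group 2; Al is in period 3, group 13.
Across a period the added protons contract the valence shell; down a group each new principal shell makes the atom larger.
A diagonal step moves right (one effect) and down (the opposite effect) at once.
Al > Be: the two effects oppose for this pair; the down-group effect wins (126 vs 102 pm).
Tabulated atomic radius (pm): Be 102, Al 126.
So Be has the smaller atomic radius (Be < Al).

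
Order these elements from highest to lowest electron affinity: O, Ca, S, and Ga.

S, O, Ga, Ca

Atoms with high Z_eff and room in the valence shell (especially the halogens) have the most exothermic electron affinities.
Here both period and group differ, so the two effects have to be weighed against each other.
Ga > Ca: both are in period 4; the period trend gives Ga the larger value.
O > Ga: relative to Ga, both the across-period and down-group shifts push O's electron affinity up.
S > O: this pair runs against the simple trend — see the exception note.
Note the exception: S has a higher electron affinity than O, contrary to the simple trend — the compact 2p subshell of O repels the added electron more than S's larger 3p does.
For reference (kJ/mol): O 141, S 200, Ca 2, Ga 29.
So from highest to lowest: S > O > Ga > Ca.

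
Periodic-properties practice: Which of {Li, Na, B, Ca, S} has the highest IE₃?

Consider each +2 ion: Li²⁺ is already 1 electron into the core; Na²⁺ is already 1 electron into the core; B²⁺ still has 1 valence electron; Ca²⁺ is the bare [Ar] core; S²⁺ still has 4 valence electrons.
Core electrons are held far more tightly than valence electrons, so Ca, Na and Li top the IE_3 order.
Valence configurations: B²⁺ [He]2s¹, S²⁺ [Ne]3s²3p².
Tabulated IE_3 (kJ/mol): Li 11815, Na 6910, B 3660, Ca 4912, S 3357.
Hence IE_3: S < B < Ca < Na < Li.

Li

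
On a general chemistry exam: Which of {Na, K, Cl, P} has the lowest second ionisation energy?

P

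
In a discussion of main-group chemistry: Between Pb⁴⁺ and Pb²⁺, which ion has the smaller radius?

Both ions have Z = 82 protons, but Pb⁴⁺ has lost more electrons, so its remaining electrons feel a larger effective nuclear charge per electron and are pulled in more tightly.
Higher positive charge → smaller ion, so Pb²⁺ > Pb⁴⁺.

Pb⁴⁺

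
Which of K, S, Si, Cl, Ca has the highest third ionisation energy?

The third ionization energy removes an electron from the +2 ion. For each element: K²⁺ is already 1 electron into the core; S²⁺ still has 4 valence electrons; Si²⁺ still has 2 valence electrons; Cl²⁺ still has 5 valence electrons; Ca²⁺ is the bare [Ar] core.
Breaking into a closed-shell core is much more expensive than removing a leftover valence electron — K and Ca have the largest IE_3 here.
Valence configurations: S²⁺ [Ne]3s²3p², Si²⁺ [Ne]3s², Cl²⁺ [Ne]3s²3p³.
Approximate IE_3 values (kJ/mol): K 4420, S 3357, Si 3232, Cl 3822, Ca 4912.
Overall IE_3 order: Si < S < Cl < K < Ca.

Ca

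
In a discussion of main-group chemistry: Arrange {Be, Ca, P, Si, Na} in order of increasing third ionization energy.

P < Si < Ca < Na < Be

The third ionization energy removes an electron from the +2 ion. For each element: Be²⁺ is the bare [He] core; Ca²⁺ is the bare [Ar] core; P²⁺ still has 3 valence electrons; Si²⁺ still has 2 valence electrons; Na²⁺ is already 1 electron into the core.
Pulling an electron out of a noble-gas core costs far more than removing a remaining valence electron, so Ca, Na and Be sit at the high end of IE_3.
Valence configurations: P²⁺ [Ne]3s²3p¹, Si²⁺ [Ne]3s².
P²⁺ loses a lone 3p electron whereas Si²⁺ must break into a filled 3s² pair, so IE_3(Si) > IE_3(P) even though P has the higher nuclear charge.
Tabulated IE_3 (kJ/mol): Be 14849, Ca 4912, P 2914, Si 3232, Na 6910.
Hence IE_3: P < Si < Ca < Na < Be.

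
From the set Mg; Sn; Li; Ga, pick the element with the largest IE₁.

Li is in period 2, group 1; Mg is in period 3, group 2; Ga is in period 4, group 13; Sn is in period 5, group 14.
Removing the outermost electron gets harder across a period and easier down a group.
These sit on a diagonal, where the across-period and down-group effects partly cancel.
Ga > Li: period and group pull opposite ways; the across-period shift dominates (579 vs 520 kJ/mol).
Sn > Ga: period and group pull opposite ways; the across-period shift dominates (709 vs 579 kJ/mol).
Mg > Sn: the two effects oppose for this pair; the down-group effect wins (738 vs 709 kJ/mol).
Approximate values (kJ/mol): Li 520, Mg 738, Ga 579, Sn 709.
The largest IE₁ among these belongs to Mg.

Mg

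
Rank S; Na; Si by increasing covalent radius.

S, Si, Na

Radius decreases left→right (rising Z_eff, same n) and increases top→bottom (higher n).
All lie in period 3, so atomic radius increases right to left.
So from smallest to largest: S < Si < Na.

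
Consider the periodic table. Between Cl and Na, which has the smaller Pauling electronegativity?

Na is in period 3, group 1; Cl is in period 3, group 17.
Smaller atoms with higher effective nuclear charge are more electronegative.
All lie in period 3, so electronegativity increases left to right.
So Na has the smaller Pauling electronegativity (Na < Cl).

Na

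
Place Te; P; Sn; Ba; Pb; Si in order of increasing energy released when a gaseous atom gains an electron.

Ba < Pb < P < Sn < Si < Te

Adding an electron releases more energy for atoms nearer the top right (short of the noble gases).
Neither a single period nor a single group — weigh both effects.
Pb > Ba: Pb lies to the right of Ba in period 6, so the across-period effect alone puts Pb higher.
P > Pb: both effects reinforce here, so P is clearly the higher of the two.
Sn > P: this pair runs against the simple trend — see the exception note.
Si > Sn: Si sits above Sn in group 14, so the down-group effect alone puts Si higher.
Te > Si: period and group pull opposite ways; the across-period shift dominates (190 vs 134 kJ/mol).
Note the exception: Sn has a higher electron affinity than P, contrary to the simple trend — adding an electron to P's half-filled np³ subshell costs electron-pairing energy.
Note the exception: Si has a higher electron affinity than P, contrary to the simple trend — adding an electron to P's half-filled 3p³ is unfavourable, so Si (3p²) has the more exothermic EA.
For reference (kJ/mol): Si 134, P 72, Sn 107, Te 190, Ba 14, Pb 35.
So from lowest to highest: Ba < Pb < P < Sn < Si < Te.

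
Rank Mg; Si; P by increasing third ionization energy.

IE_3 is the cost of taking one more electron from the +2 cation: Mg²⁺ is the bare [Ne] core; Si²⁺ still has 2 valence electrons; P²⁺ still has 3 valence electrons.
Core electrons are held far more tightly than valence electrons, so Mg tops the IE_3 order.
Valence configurations: Si²⁺ [Ne]3s², P²⁺ [Ne]3s²3p¹.
P²⁺ loses a lone 3p electron whereas Si²⁺ must break into a filled 3s² pair, so IE_3(Si) > IE_3(P) even though P has the higher nuclear charge.
Tabulated IE_3 (kJ/mol): Mg 7733, Si 3232, P 2914.
Putting it together, IE_3: P < Si < Mg.

P < Si < Mg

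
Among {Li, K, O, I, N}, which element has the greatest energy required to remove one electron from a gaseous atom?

N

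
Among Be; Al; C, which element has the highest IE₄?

Consider each +3 ion: Be³⁺ is already 1 electron into the core; Al³⁺ is the bare [Ne] core; C³⁺ still has 1 valence electron.
Core electrons are held far more tightly than valence electrons, so Al and Be top the IE_4 order.
Approximate IE_4 values (kJ/mol): Be 21007, Al 11577, C 6223.
So the fourth ionization energies run C < Al < Be.

Be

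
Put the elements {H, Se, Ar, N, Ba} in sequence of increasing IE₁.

H is in period 1, group 1; N is in period 2, group 15; Ar is in period 3, group 18; Se is in period 4, group 16; Ba is in period 6, group 2.
First ionization energy rises across a period (greater Z_eff holds electrons more tightly) and falls down a group (valence electrons are farther from the nucleus).
Neither a single period nor a single group — weigh both effects.
Se > Ba: relative to Ba, both the across-period and down-group shifts push Se's first ionization energy up.
H > Se: the two effects oppose for this pair; the down-group effect wins (1312 vs 941 kJ/mol).
N > H: period and group pull opposite ways; the across-period shift dominates (1402 vs 1312 kJ/mol).
Ar > N: period and group pull opposite ways; the across-period shift dominates (1521 vs 1402 kJ/mol).
Tabulated first ionization energy (kJ/mol): H 1312, N 1402, Ar 1521, Se 941, Ba 503.
So from lowest to highest: Ba < Se < H < N < Ar.

Ba, Se, H, N, Ar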